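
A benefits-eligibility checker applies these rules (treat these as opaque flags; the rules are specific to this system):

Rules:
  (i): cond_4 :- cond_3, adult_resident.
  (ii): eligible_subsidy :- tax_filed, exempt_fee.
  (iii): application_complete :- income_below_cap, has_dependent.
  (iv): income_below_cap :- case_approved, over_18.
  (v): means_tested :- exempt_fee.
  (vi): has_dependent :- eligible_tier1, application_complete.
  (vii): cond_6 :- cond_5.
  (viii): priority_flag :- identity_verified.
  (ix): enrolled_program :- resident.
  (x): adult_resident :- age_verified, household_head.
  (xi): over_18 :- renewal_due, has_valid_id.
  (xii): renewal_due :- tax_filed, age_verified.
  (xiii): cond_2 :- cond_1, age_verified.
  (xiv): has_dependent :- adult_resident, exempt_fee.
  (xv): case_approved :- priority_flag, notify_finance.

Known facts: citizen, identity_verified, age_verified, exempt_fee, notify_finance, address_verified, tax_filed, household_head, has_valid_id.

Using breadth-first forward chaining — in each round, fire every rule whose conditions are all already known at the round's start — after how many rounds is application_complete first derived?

4

Round 1: (ii) [eligible_subsidy :- tax_filed, exempt_fee.]; (v) [means_tested :- exempt_fee.]; (viii) [priority_flag :- identity_verified.]; (x) [adult_resident :- age_verified, household_head.]; (xii) [renewal_due :- tax_filed, age_verified.]. Adds eligible_subsidy, means_tested, priority_flag, adult_resident, renewal_due.
Round 2: (xi) [over_18 :- renewal_due, has_valid_id.]; (xiv) [has_dependent :- adult_resident, exempt_fee.]; (xv) [case_approved :- priority_flag, notify_finance.]. Adds over_18, has_dependent, case_approved.
Round 3: (iv) [income_below_cap :- case_approved, over_18.]. Adds income_below_cap.
Round 4: (iii) [application_complete :- income_below_cap, has_dependent.]. Adds application_complete.
application_complete first appears in round 4.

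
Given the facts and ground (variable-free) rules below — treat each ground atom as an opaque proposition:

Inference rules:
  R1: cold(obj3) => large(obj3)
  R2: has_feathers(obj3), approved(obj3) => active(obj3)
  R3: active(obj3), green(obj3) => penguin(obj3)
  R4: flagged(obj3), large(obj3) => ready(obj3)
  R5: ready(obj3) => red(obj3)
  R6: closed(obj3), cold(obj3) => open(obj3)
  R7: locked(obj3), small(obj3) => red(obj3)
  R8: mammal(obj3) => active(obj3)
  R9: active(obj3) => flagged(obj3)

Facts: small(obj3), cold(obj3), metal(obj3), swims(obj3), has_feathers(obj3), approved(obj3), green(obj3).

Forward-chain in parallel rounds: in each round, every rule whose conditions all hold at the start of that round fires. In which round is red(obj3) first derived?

Round 1 fires R1, R2, giving large(obj3), active(obj3).
Round 2 fires R3, R9, giving penguin(obj3), flagged(obj3).
Round 3 fires R4, giving ready(obj3).
Round 4 fires R5, giving red(obj3).
red(obj3) first appears in round 4.

4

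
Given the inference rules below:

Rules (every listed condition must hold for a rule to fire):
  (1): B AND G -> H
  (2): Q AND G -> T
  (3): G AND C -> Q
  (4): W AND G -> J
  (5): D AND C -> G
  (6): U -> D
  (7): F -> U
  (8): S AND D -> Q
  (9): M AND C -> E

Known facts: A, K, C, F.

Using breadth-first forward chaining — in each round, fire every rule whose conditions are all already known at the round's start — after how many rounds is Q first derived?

Round 1 — (7), derive U.
Round 2 — (6), derive D.
Round 3 — (5), derive G.
Round 4 — (3), derive Q.
Q first appears in round 4.

4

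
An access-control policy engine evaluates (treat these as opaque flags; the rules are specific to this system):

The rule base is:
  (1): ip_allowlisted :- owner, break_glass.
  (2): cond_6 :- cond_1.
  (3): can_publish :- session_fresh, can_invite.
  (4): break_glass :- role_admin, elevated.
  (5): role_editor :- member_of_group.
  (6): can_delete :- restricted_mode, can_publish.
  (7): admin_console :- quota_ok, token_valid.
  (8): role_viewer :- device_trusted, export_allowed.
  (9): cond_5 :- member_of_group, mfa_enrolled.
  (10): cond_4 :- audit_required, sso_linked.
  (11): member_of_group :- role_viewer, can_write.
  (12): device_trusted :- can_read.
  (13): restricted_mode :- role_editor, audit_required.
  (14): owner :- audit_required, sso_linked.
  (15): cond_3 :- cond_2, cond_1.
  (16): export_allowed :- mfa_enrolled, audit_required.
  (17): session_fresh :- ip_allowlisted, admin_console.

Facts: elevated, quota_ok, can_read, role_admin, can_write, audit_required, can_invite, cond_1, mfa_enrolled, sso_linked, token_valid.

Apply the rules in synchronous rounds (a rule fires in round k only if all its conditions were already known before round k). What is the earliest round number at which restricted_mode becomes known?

5

Round 1 — (2), (4), (7), (10), (12), (14), (16), derive cond_6, break_glass, admin_console, cond_4, device_trusted, owner, export_allowed.
Round 2 — (1), (8), derive ip_allowlisted, role_viewer.
Round 3 — (11), (17), derive member_of_group, session_fresh.
Round 4 — (3), (5), (9), derive can_publish, role_editor, cond_5.
Round 5 — (13), derive restricted_mode.
restricted_mode first appears in round 5.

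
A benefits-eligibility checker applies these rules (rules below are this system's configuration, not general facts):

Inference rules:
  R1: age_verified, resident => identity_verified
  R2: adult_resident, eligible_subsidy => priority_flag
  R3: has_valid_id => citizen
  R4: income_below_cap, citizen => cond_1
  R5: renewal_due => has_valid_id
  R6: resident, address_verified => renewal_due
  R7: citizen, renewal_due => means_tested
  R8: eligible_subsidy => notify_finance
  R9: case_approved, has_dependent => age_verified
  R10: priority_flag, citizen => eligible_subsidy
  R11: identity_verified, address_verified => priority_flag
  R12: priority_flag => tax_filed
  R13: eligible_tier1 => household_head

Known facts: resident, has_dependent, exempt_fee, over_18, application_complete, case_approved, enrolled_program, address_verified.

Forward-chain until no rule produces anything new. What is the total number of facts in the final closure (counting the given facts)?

18

[1] R6 [resident, address_verified => renewal_due]; R9 [case_approved, has_dependent => age_verified]. ⇒ new: renewal_due, age_verified.
[2] R1 [age_verified, resident => identity_verified]; R5 [renewal_due => has_valid_id]. ⇒ new: identity_verified, has_valid_id.
[3] R3 [has_valid_id => citizen]; R11 [identity_verified, address_verified => priority_flag]. ⇒ new: citizen, priority_flag.
[4] R7 [citizen, renewal_due => means_tested]; R10 [priority_flag, citizen => eligible_subsidy]; R12 [priority_flag => tax_filed]. ⇒ new: means_tested, eligible_subsidy, tax_filed.
[5] R8 [eligible_subsidy => notify_finance]. ⇒ new: notify_finance.
Closure: {address_verified, age_verified, application_complete, case_approved, citizen, eligible_subsidy, enrolled_program, exempt_fee, has_dependent, has_valid_id, identity_verified, means_tested, notify_finance, over_18, priority_flag, renewal_due, resident, tax_filed} — 18 facts.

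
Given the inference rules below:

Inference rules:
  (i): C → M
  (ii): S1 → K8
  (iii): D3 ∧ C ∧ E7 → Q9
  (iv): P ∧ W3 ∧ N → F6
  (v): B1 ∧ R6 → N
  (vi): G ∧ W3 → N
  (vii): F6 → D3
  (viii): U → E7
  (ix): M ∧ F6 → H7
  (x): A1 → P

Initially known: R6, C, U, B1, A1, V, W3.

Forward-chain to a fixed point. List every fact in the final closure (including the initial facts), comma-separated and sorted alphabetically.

Round 1: (i) [C → M]; (v) [B1 ∧ R6 → N]; (viii) [U → E7]; (x) [A1 → P]. New: M, N, E7, P.
Round 2: (iv) [P ∧ W3 ∧ N → F6]. New: F6.
Round 3: (vii) [F6 → D3]; (ix) [M ∧ F6 → H7]. New: D3, H7.
Round 4: (iii) [D3 ∧ C ∧ E7 → Q9]. New: Q9.

A1, B1, C, D3, E7, F6, H7, M, N, P, Q9, R6, U, V, W3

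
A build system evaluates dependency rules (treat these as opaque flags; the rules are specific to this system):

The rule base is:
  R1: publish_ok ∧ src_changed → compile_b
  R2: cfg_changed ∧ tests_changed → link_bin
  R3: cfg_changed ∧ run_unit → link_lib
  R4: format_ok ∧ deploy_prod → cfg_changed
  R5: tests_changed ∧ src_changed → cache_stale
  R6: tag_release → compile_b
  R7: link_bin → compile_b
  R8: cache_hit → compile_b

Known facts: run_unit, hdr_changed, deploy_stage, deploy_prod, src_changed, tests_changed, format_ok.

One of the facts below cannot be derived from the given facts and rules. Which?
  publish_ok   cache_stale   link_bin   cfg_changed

Round 1: R4 [format_ok ∧ deploy_prod → cfg_changed]; R5 [tests_changed ∧ src_changed → cache_stale]. Adds cfg_changed, cache_stale.
Round 2: R2 [cfg_changed ∧ tests_changed → link_bin]; R3 [cfg_changed ∧ run_unit → link_lib]. Adds link_bin, link_lib.
Round 3: R7 [link_bin → compile_b]. Adds compile_b.
Derived: cache_stale (round 1), cfg_changed (round 1), link_bin (round 2). publish_ok never appears in any round.

publish_ok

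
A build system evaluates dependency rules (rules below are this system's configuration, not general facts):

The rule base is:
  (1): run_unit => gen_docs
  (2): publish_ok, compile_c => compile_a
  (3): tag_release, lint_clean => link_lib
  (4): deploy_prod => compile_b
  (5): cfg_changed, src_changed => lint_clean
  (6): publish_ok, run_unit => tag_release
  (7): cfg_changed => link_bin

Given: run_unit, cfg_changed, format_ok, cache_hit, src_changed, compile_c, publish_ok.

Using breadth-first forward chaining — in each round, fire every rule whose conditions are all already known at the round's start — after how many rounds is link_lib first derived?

Round 1 — (1), (2), (5), (6), (7), derive gen_docs, compile_a, lint_clean, tag_release, link_bin.
Round 2 — (3), derive link_lib.
link_lib first appears in round 2.

2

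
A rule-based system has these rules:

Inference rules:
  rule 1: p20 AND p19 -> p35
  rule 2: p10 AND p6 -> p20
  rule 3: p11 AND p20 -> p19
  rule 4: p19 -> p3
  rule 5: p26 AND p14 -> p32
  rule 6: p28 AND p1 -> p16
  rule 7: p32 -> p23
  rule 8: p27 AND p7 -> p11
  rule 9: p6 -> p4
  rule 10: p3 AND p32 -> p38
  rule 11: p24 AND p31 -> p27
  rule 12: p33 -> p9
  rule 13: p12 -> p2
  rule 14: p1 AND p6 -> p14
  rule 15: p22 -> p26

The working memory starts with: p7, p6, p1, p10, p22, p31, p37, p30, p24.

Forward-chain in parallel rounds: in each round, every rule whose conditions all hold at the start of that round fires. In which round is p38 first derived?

Round 1 — rule 2, rule 9, rule 11, rule 14, rule 15, derive p20, p4, p27, p14, p26.
Round 2 — rule 5, rule 8, derive p32, p11.
Round 3 — rule 3, rule 7, derive p19, p23.
Round 4 — rule 1, rule 4, derive p35, p3.
Round 5 — rule 10, derive p38.
p38 first appears in round 5.

5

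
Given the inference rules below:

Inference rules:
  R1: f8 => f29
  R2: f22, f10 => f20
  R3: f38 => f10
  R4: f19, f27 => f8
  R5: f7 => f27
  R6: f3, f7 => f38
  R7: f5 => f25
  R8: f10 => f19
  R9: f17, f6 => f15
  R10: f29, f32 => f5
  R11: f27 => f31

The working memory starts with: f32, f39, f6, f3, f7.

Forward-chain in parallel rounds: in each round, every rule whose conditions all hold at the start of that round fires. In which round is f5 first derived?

Round 1: R5 [f7 => f27]; R6 [f3, f7 => f38]. Adds f27, f38.
Round 2: R3 [f38 => f10]; R11 [f27 => f31]. Adds f10, f31.
Round 3: R8 [f10 => f19]. Adds f19.
Round 4: R4 [f19, f27 => f8]. Adds f8.
Round 5: R1 [f8 => f29]. Adds f29.
Round 6: R10 [f29, f32 => f5]. Adds f5.
f5 first appears in round 6.

6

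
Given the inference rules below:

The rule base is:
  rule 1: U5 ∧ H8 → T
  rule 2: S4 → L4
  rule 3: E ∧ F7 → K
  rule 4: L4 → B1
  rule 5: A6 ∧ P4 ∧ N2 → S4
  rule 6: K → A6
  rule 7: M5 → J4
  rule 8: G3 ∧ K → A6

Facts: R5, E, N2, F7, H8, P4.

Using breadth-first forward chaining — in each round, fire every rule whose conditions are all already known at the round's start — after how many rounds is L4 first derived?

4

Round 1: rule 3 [E ∧ F7 → K]. Adds K.
Round 2: rule 6 [K → A6]. Adds A6.
Round 3: rule 5 [A6 ∧ P4 ∧ N2 → S4]. Adds S4.
Round 4: rule 2 [S4 → L4]. Adds L4.
L4 first appears in round 4.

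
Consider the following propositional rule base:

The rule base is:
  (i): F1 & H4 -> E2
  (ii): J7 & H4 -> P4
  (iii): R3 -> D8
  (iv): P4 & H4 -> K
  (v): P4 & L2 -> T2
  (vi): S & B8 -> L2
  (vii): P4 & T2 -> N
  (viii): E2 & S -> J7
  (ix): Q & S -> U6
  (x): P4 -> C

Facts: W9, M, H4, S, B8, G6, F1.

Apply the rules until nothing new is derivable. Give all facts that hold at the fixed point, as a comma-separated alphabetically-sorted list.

Round 1: (i) [F1 & H4 -> E2]; (vi) [S & B8 -> L2]. New: E2, L2.
Round 2: (viii) [E2 & S -> J7]. New: J7.
Round 3: (ii) [J7 & H4 -> P4]. New: P4.
Round 4: (iv) [P4 & H4 -> K]; (v) [P4 & L2 -> T2]; (x) [P4 -> C]. New: K, T2, C.
Round 5: (vii) [P4 & T2 -> N]. New: N.

B8, C, E2, F1, G6, H4, J7, K, L2, M, N, P4, S, T2, W9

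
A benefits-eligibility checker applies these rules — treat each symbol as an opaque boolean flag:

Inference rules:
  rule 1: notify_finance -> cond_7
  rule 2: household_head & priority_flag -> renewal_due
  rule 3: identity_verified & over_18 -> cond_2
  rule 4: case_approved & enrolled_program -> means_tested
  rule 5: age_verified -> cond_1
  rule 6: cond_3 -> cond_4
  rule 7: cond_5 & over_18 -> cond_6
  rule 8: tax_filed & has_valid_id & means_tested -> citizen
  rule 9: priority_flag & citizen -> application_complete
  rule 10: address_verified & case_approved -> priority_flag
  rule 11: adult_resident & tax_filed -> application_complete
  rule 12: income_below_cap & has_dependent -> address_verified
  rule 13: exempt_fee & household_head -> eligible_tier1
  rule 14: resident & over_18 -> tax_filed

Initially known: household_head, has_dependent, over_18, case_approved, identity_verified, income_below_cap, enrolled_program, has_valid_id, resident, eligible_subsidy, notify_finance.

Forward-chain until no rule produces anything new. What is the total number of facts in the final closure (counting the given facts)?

[1] rule 1 [notify_finance -> cond_7]; rule 3 [identity_verified & over_18 -> cond_2]; rule 4 [case_approved & enrolled_program -> means_tested]; rule 12 [income_below_cap & has_dependent -> address_verified]; rule 14 [resident & over_18 -> tax_filed]. ⇒ new: cond_7, cond_2, means_tested, address_verified, tax_filed.
[2] rule 8 [tax_filed & has_valid_id & means_tested -> citizen]; rule 10 [address_verified & case_approved -> priority_flag]. ⇒ new: citizen, priority_flag.
[3] rule 2 [household_head & priority_flag -> renewal_due]; rule 9 [priority_flag & citizen -> application_complete]. ⇒ new: renewal_due, application_complete.
Closure: {address_verified, application_complete, case_approved, citizen, cond_2, cond_7, eligible_subsidy, enrolled_program, has_dependent, has_valid_id, household_head, identity_verified, income_below_cap, means_tested, notify_finance, over_18, priority_flag, renewal_due, resident, tax_filed} — 20 facts.

20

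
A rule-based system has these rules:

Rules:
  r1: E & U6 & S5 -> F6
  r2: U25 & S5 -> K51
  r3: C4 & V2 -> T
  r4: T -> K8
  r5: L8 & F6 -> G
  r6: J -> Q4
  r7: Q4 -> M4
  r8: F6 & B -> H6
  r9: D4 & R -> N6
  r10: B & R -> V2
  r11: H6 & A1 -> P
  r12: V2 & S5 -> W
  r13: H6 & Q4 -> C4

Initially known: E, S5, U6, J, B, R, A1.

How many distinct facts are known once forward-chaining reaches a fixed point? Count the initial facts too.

17

Round 1 fires r1, r6, r10, giving F6, Q4, V2.
Round 2 fires r7, r8, r12, giving M4, H6, W.
Round 3 fires r11, r13, giving P, C4.
Round 4 fires r3, giving T.
Round 5 fires r4, giving K8.
Closure: {A1, B, C4, E, F6, H6, J, K8, M4, P, Q4, R, S5, T, U6, V2, W} — 17 facts.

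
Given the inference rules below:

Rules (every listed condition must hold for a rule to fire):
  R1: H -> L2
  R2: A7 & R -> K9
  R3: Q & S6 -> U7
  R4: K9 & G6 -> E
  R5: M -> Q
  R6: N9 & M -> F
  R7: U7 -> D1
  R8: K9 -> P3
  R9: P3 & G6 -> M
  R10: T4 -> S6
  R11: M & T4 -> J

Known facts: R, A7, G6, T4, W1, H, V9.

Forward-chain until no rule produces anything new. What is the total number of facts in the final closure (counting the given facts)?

17

Round 1 — R1, R2, R10, derive L2, K9, S6.
Round 2 — R4, R8, derive E, P3.
Round 3 — R9, derive M.
Round 4 — R5, R11, derive Q, J.
Round 5 — R3, derive U7.
Round 6 — R7, derive D1.
Closure: {A7, D1, E, G6, H, J, K9, L2, M, P3, Q, R, S6, T4, U7, V9, W1} — 17 facts.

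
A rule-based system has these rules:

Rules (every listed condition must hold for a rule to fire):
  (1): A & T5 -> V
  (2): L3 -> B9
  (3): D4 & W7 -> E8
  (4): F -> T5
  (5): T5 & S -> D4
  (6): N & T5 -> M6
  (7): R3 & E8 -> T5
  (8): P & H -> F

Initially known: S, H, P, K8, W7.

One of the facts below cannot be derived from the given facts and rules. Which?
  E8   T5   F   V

Round 1: (8) [P & H -> F]. Adds F.
Round 2: (4) [F -> T5]. Adds T5.
Round 3: (5) [T5 & S -> D4]. Adds D4.
Round 4: (3) [D4 & W7 -> E8]. Adds E8.
Derived: F (round 1), T5 (round 2), E8 (round 4). V never appears in any round.

V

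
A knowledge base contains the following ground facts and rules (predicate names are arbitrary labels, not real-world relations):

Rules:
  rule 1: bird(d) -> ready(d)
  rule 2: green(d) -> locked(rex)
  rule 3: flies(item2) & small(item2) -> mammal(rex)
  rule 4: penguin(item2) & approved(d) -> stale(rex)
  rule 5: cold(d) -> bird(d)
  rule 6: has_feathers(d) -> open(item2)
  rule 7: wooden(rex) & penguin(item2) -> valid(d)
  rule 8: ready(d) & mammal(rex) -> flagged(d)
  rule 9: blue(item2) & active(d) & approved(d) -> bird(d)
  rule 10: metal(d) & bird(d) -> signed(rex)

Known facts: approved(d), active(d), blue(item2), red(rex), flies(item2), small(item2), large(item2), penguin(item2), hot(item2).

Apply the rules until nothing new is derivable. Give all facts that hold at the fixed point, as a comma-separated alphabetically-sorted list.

active(d), approved(d), bird(d), blue(item2), flagged(d), flies(item2), hot(item2), large(item2), mammal(rex), penguin(item2), ready(d), red(rex), small(item2), stale(rex)

Round 1 fires rule 3, rule 4, rule 9, giving mammal(rex), stale(rex), bird(d).
Round 2 fires rule 1, giving ready(d).
Round 3 fires rule 8, giving flagged(d).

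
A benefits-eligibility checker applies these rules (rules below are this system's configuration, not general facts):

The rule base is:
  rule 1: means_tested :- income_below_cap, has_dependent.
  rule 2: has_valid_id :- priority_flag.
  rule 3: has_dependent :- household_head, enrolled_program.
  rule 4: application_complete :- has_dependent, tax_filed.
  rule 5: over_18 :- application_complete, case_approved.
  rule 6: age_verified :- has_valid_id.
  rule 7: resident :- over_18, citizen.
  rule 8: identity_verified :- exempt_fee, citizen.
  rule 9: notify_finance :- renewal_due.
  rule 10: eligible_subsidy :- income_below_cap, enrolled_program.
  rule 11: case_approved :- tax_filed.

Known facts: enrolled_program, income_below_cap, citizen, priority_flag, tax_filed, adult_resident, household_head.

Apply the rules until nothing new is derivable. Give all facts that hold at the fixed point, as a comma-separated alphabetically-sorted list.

adult_resident, age_verified, application_complete, case_approved, citizen, eligible_subsidy, enrolled_program, has_dependent, has_valid_id, household_head, income_below_cap, means_tested, over_18, priority_flag, resident, tax_filed

Round 1 fires rule 2, rule 3, rule 10, rule 11, giving has_valid_id, has_dependent, eligible_subsidy, case_approved.
Round 2 fires rule 1, rule 4, rule 6, giving means_tested, application_complete, age_verified.
Round 3 fires rule 5, giving over_18.
Round 4 fires rule 7, giving resident.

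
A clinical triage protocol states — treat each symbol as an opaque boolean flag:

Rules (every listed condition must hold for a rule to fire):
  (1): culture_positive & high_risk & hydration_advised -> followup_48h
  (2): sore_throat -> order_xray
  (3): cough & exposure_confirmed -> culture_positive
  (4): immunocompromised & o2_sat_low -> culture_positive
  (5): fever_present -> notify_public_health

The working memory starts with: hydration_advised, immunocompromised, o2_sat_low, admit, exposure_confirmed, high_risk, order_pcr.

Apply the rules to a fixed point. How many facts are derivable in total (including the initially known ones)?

9

Round 1: (4) [immunocompromised & o2_sat_low -> culture_positive]. New: culture_positive.
Round 2: (1) [culture_positive & high_risk & hydration_advised -> followup_48h]. New: followup_48h.
Closure: {admit, culture_positive, exposure_confirmed, followup_48h, high_risk, hydration_advised, immunocompromised, o2_sat_low, order_pcr} — 9 facts.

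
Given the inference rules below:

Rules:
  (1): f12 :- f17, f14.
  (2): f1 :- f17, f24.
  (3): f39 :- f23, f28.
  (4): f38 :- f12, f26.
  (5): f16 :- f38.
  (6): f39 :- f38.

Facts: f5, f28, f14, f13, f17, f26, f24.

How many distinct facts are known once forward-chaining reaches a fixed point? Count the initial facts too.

12

[1] (1) [f12 :- f17, f14.]; (2) [f1 :- f17, f24.]. ⇒ new: f12, f1.
[2] (4) [f38 :- f12, f26.]. ⇒ new: f38.
[3] (5) [f16 :- f38.]; (6) [f39 :- f38.]. ⇒ new: f16, f39.
Closure: {f1, f12, f13, f14, f16, f17, f24, f26, f28, f38, f39, f5} — 12 facts.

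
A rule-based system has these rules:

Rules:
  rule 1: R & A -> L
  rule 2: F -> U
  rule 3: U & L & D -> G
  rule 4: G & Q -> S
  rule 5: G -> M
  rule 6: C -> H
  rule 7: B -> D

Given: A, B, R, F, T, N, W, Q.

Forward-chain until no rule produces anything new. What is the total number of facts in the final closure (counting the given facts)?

14

Round 1: rule 1 [R & A -> L]; rule 2 [F -> U]; rule 7 [B -> D]. Adds L, U, D.
Round 2: rule 3 [U & L & D -> G]. Adds G.
Round 3: rule 4 [G & Q -> S]; rule 5 [G -> M]. Adds S, M.
Closure: {A, B, D, F, G, L, M, N, Q, R, S, T, U, W} — 14 facts.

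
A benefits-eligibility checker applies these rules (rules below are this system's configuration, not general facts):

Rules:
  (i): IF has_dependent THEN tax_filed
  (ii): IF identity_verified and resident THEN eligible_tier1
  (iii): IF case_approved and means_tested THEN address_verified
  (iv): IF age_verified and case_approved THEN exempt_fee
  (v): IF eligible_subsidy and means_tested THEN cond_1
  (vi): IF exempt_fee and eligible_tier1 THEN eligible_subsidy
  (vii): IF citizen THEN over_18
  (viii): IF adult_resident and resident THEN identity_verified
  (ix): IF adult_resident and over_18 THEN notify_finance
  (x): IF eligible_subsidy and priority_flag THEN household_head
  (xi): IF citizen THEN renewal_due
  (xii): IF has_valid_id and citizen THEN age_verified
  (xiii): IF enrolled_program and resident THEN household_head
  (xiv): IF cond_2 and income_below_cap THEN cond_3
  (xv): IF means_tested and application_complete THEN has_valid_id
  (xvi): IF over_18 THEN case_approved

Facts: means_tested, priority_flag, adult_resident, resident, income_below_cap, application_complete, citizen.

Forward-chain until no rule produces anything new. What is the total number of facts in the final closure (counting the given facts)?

20

Round 1 — (vii), (viii), (xi), (xv), derive over_18, identity_verified, renewal_due, has_valid_id.
Round 2 — (ii), (ix), (xii), (xvi), derive eligible_tier1, notify_finance, age_verified, case_approved.
Round 3 — (iii), (iv), derive address_verified, exempt_fee.
Round 4 — (vi), derive eligible_subsidy.
Round 5 — (v), (x), derive cond_1, household_head.
Closure: {address_verified, adult_resident, age_verified, application_complete, case_approved, citizen, cond_1, eligible_subsidy, eligible_tier1, exempt_fee, has_valid_id, household_head, identity_verified, income_below_cap, means_tested, notify_finance, over_18, priority_flag, renewal_due, resident} — 20 facts.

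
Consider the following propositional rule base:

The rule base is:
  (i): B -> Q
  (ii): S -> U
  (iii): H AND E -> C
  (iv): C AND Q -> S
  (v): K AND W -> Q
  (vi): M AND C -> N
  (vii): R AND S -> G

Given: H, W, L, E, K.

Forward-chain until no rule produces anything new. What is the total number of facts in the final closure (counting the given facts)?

9

Round 1: (iii) [H AND E -> C]; (v) [K AND W -> Q]. New: C, Q.
Round 2: (iv) [C AND Q -> S]. New: S.
Round 3: (ii) [S -> U]. New: U.
Closure: {C, E, H, K, L, Q, S, U, W} — 9 facts.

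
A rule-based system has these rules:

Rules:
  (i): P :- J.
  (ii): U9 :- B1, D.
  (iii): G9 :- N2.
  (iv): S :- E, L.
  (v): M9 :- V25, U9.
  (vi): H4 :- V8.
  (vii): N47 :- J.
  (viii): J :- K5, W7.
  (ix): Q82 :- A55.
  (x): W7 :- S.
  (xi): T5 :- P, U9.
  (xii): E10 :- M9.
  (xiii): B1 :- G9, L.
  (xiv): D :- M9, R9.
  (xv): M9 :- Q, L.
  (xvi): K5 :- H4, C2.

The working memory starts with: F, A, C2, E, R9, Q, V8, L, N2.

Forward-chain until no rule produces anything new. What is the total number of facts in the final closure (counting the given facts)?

23

Round 1 fires (iii), (iv), (vi), (xv), giving G9, S, H4, M9.
Round 2 fires (x), (xii), (xiii), (xiv), (xvi), giving W7, E10, B1, D, K5.
Round 3 fires (ii), (viii), giving U9, J.
Round 4 fires (i), (vii), giving P, N47.
Round 5 fires (xi), giving T5.
Closure: {A, B1, C2, D, E, E10, F, G9, H4, J, K5, L, M9, N2, N47, P, Q, R9, S, T5, U9, V8, W7} — 23 facts.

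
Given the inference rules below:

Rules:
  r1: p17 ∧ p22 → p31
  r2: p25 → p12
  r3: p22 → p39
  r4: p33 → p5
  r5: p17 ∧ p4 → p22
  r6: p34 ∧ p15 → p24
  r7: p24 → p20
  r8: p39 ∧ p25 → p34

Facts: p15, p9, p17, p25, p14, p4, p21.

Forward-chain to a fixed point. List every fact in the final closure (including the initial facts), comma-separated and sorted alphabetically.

Round 1: r2 [p25 → p12]; r5 [p17 ∧ p4 → p22]. Adds p12, p22.
Round 2: r1 [p17 ∧ p22 → p31]; r3 [p22 → p39]. Adds p31, p39.
Round 3: r8 [p39 ∧ p25 → p34]. Adds p34.
Round 4: r6 [p34 ∧ p15 → p24]. Adds p24.
Round 5: r7 [p24 → p20]. Adds p20.

p12, p14, p15, p17, p20, p21, p22, p24, p25, p31, p34, p39, p4, p9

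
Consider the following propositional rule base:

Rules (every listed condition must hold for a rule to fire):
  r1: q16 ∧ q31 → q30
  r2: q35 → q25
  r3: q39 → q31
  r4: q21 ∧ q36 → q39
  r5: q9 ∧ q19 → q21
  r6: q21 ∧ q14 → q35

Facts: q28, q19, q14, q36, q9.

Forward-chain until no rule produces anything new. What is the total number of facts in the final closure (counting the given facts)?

10

Round 1: r5 [q9 ∧ q19 → q21]. New: q21.
Round 2: r4 [q21 ∧ q36 → q39]; r6 [q21 ∧ q14 → q35]. New: q39, q35.
Round 3: r2 [q35 → q25]; r3 [q39 → q31]. New: q25, q31.
Closure: {q14, q19, q21, q25, q28, q31, q35, q36, q39, q9} — 10 facts.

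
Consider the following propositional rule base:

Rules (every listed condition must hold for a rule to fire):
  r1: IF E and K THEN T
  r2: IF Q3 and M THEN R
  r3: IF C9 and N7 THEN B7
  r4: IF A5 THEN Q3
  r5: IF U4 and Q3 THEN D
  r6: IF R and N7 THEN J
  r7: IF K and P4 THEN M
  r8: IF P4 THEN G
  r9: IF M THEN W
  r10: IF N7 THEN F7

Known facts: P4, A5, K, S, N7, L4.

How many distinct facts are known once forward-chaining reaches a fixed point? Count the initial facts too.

[1] r4 [IF A5 THEN Q3]; r7 [IF K and P4 THEN M]; r8 [IF P4 THEN G]; r10 [IF N7 THEN F7]. ⇒ new: Q3, M, G, F7.
[2] r2 [IF Q3 and M THEN R]; r9 [IF M THEN W]. ⇒ new: R, W.
[3] r6 [IF R and N7 THEN J]. ⇒ new: J.
Closure: {A5, F7, G, J, K, L4, M, N7, P4, Q3, R, S, W} — 13 facts.

13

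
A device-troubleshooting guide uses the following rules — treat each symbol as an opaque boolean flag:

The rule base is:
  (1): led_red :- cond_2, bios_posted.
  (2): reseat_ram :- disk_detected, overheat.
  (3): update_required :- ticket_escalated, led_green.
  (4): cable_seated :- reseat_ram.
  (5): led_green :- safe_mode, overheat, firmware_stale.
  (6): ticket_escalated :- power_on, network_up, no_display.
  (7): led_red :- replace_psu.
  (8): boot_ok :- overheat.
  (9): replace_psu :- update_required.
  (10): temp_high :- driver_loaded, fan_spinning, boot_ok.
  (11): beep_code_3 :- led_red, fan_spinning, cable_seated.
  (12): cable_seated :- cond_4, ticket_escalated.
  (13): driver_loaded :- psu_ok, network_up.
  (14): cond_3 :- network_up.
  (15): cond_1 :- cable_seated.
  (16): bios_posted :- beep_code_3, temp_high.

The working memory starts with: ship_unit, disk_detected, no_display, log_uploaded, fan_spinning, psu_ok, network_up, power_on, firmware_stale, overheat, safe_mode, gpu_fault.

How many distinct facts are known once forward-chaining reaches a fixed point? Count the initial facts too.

26

Round 1: (2) [reseat_ram :- disk_detected, overheat.]; (5) [led_green :- safe_mode, overheat, firmware_stale.]; (6) [ticket_escalated :- power_on, network_up, no_display.]; (8) [boot_ok :- overheat.]; (13) [driver_loaded :- psu_ok, network_up.]; (14) [cond_3 :- network_up.]. Adds reseat_ram, led_green, ticket_escalated, boot_ok, driver_loaded, cond_3.
Round 2: (3) [update_required :- ticket_escalated, led_green.]; (4) [cable_seated :- reseat_ram.]; (10) [temp_high :- driver_loaded, fan_spinning, boot_ok.]. Adds update_required, cable_seated, temp_high.
Round 3: (9) [replace_psu :- update_required.]; (15) [cond_1 :- cable_seated.]. Adds replace_psu, cond_1.
Round 4: (7) [led_red :- replace_psu.]. Adds led_red.
Round 5: (11) [beep_code_3 :- led_red, fan_spinning, cable_seated.]. Adds beep_code_3.
Round 6: (16) [bios_posted :- beep_code_3, temp_high.]. Adds bios_posted.
Closure: {beep_code_3, bios_posted, boot_ok, cable_seated, cond_1, cond_3, disk_detected, driver_loaded, fan_spinning, firmware_stale, gpu_fault, led_green, led_red, log_uploaded, network_up, no_display, overheat, power_on, psu_ok, replace_psu, reseat_ram, safe_mode, ship_unit, temp_high, ticket_escalated, update_required} — 26 facts.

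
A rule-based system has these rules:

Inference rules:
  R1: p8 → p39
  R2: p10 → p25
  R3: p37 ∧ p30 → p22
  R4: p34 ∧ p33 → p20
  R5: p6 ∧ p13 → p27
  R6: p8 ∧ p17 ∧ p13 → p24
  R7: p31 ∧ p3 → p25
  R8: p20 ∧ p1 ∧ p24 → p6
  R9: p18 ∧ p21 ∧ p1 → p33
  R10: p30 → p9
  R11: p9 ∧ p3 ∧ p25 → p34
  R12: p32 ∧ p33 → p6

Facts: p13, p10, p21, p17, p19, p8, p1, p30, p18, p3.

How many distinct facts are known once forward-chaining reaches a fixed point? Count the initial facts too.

19

Round 1 fires R1, R2, R6, R9, R10, giving p39, p25, p24, p33, p9.
Round 2 fires R11, giving p34.
Round 3 fires R4, giving p20.
Round 4 fires R8, giving p6.
Round 5 fires R5, giving p27.
Closure: {p1, p10, p13, p17, p18, p19, p20, p21, p24, p25, p27, p3, p30, p33, p34, p39, p6, p8, p9} — 19 facts.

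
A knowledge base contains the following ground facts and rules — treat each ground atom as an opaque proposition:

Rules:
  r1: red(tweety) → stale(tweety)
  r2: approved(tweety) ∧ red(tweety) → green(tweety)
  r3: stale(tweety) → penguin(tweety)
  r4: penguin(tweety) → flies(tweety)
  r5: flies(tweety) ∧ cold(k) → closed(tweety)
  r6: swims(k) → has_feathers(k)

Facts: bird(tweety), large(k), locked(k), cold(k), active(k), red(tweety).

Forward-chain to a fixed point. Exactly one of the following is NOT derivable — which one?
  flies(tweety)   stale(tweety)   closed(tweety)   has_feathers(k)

Round 1: r1 [red(tweety) → stale(tweety)]. New: stale(tweety).
Round 2: r3 [stale(tweety) → penguin(tweety)]. New: penguin(tweety).
Round 3: r4 [penguin(tweety) → flies(tweety)]. New: flies(tweety).
Round 4: r5 [flies(tweety) ∧ cold(k) → closed(tweety)]. New: closed(tweety).
Derived: flies(tweety) (round 3), closed(tweety) (round 4), stale(tweety) (round 1). has_feathers(k) never appears in any round.

has_feathers(k)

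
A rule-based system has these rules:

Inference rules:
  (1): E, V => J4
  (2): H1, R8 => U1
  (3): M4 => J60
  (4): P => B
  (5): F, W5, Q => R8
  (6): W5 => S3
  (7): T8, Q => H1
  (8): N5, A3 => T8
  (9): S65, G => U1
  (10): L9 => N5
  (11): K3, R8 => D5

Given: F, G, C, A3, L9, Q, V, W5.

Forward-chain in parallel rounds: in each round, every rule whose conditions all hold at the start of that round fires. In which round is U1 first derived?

4

Round 1 fires (5), (6), (10), giving R8, S3, N5.
Round 2 fires (8), giving T8.
Round 3 fires (7), giving H1.
Round 4 fires (2), giving U1.
U1 first appears in round 4.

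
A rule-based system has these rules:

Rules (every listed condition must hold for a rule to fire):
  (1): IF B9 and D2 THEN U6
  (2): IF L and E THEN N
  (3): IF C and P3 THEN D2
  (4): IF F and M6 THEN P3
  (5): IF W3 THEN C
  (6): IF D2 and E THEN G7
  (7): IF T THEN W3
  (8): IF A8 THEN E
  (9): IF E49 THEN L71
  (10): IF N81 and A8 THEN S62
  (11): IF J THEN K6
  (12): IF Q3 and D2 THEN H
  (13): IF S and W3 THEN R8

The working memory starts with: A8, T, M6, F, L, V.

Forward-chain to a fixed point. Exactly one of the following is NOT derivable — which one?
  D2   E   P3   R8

Round 1 — (4), (7), (8), derive P3, W3, E.
Round 2 — (2), (5), derive N, C.
Round 3 — (3), derive D2.
Round 4 — (6), derive G7.
Derived: P3 (round 1), D2 (round 3), E (round 1). R8 never appears in any round.

R8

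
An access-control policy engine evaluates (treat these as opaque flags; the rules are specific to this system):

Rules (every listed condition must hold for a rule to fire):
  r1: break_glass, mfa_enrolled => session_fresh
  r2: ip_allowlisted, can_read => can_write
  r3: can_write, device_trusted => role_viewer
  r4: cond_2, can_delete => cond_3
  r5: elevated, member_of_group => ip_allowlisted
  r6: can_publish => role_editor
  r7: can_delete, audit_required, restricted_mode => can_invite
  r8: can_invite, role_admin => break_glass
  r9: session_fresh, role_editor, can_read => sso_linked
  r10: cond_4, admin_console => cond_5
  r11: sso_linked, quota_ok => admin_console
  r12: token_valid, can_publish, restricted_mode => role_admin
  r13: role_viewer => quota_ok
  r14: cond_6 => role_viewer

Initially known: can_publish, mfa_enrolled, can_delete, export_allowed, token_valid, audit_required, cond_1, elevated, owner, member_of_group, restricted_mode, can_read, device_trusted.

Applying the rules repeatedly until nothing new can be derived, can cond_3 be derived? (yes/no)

Round 1: r5 [elevated, member_of_group => ip_allowlisted]; r6 [can_publish => role_editor]; r7 [can_delete, audit_required, restricted_mode => can_invite]; r12 [token_valid, can_publish, restricted_mode => role_admin]. Adds ip_allowlisted, role_editor, can_invite, role_admin.
Round 2: r2 [ip_allowlisted, can_read => can_write]; r8 [can_invite, role_admin => break_glass]. Adds can_write, break_glass.
Round 3: r1 [break_glass, mfa_enrolled => session_fresh]; r3 [can_write, device_trusted => role_viewer]. Adds session_fresh, role_viewer.
Round 4: r9 [session_fresh, role_editor, can_read => sso_linked]; r13 [role_viewer => quota_ok]. Adds sso_linked, quota_ok.
Round 5: r11 [sso_linked, quota_ok => admin_console]. Adds admin_console.
Fixed point reached. cond_3 is concluded only by r4; r4 needs cond_2 (never derived).

no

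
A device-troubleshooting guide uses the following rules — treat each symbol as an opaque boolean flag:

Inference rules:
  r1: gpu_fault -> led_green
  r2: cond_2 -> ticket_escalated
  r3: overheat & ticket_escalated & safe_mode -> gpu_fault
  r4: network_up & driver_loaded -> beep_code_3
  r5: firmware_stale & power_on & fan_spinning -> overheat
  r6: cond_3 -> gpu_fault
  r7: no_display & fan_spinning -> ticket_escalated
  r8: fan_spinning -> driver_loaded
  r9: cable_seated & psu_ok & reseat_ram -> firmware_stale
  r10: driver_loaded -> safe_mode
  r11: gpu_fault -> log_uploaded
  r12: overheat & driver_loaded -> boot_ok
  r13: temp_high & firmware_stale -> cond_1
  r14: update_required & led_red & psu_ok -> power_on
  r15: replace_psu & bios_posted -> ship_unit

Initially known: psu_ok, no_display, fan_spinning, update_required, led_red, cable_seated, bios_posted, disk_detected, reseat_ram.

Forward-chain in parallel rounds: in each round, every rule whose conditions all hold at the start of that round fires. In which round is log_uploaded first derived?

Round 1: r7 [no_display & fan_spinning -> ticket_escalated]; r8 [fan_spinning -> driver_loaded]; r9 [cable_seated & psu_ok & reseat_ram -> firmware_stale]; r14 [update_required & led_red & psu_ok -> power_on]. New: ticket_escalated, driver_loaded, firmware_stale, power_on.
Round 2: r5 [firmware_stale & power_on & fan_spinning -> overheat]; r10 [driver_loaded -> safe_mode]. New: overheat, safe_mode.
Round 3: r3 [overheat & ticket_escalated & safe_mode -> gpu_fault]; r12 [overheat & driver_loaded -> boot_ok]. New: gpu_fault, boot_ok.
Round 4: r1 [gpu_fault -> led_green]; r11 [gpu_fault -> log_uploaded]. New: led_green, log_uploaded.
log_uploaded first appears in round 4.

4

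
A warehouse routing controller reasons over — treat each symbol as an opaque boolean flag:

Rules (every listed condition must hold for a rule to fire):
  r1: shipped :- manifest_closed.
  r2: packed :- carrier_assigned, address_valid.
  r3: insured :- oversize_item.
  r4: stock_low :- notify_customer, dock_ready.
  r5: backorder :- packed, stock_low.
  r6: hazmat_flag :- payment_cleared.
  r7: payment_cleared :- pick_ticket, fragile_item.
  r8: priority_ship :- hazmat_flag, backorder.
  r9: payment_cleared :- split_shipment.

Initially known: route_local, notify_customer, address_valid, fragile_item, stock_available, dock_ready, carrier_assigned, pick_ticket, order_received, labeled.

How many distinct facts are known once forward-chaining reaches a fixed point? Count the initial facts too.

Round 1 — r2, r4, r7, derive packed, stock_low, payment_cleared.
Round 2 — r5, r6, derive backorder, hazmat_flag.
Round 3 — r8, derive priority_ship.
Closure: {address_valid, backorder, carrier_assigned, dock_ready, fragile_item, hazmat_flag, labeled, notify_customer, order_received, packed, payment_cleared, pick_ticket, priority_ship, route_local, stock_available, stock_low} — 16 facts.

16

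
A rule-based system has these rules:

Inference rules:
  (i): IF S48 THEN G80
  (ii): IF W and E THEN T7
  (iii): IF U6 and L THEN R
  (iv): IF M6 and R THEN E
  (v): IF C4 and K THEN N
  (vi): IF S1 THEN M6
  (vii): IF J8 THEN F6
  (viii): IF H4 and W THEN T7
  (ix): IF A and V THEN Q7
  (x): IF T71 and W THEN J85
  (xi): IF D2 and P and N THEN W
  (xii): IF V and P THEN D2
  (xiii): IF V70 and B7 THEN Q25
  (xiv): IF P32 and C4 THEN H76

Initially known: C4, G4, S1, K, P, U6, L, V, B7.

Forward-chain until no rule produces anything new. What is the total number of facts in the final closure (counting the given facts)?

[1] (iii) [IF U6 and L THEN R]; (v) [IF C4 and K THEN N]; (vi) [IF S1 THEN M6]; (xii) [IF V and P THEN D2]. ⇒ new: R, N, M6, D2.
[2] (iv) [IF M6 and R THEN E]; (xi) [IF D2 and P and N THEN W]. ⇒ new: E, W.
[3] (ii) [IF W and E THEN T7]. ⇒ new: T7.
Closure: {B7, C4, D2, E, G4, K, L, M6, N, P, R, S1, T7, U6, V, W} — 16 facts.

16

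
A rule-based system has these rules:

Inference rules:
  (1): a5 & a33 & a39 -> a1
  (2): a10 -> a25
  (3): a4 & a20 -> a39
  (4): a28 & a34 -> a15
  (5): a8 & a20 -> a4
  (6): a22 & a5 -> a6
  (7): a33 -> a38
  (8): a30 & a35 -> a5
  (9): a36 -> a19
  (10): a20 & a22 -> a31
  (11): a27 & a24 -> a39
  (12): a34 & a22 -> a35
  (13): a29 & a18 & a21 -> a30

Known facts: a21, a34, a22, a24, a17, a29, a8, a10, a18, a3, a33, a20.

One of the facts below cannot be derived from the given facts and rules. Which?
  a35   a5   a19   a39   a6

a19

Round 1 fires (2), (5), (7), (10), (12), (13), giving a25, a4, a38, a31, a35, a30.
Round 2 fires (3), (8), giving a39, a5.
Round 3 fires (1), (6), giving a1, a6.
Derived: a5 (round 2), a39 (round 2), a35 (round 1), a6 (round 3). a19 never appears in any round.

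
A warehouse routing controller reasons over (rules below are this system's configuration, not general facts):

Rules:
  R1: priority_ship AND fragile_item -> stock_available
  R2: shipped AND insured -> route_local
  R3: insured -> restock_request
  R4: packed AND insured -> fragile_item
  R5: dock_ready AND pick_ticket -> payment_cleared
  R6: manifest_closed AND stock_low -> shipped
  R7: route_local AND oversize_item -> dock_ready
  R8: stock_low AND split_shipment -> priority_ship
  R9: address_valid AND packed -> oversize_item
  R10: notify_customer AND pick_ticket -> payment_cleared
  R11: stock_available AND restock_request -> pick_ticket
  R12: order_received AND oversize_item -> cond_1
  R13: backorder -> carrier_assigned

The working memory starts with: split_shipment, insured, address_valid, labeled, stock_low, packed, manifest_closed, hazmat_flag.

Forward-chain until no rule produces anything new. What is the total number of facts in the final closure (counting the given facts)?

Round 1 fires R3, R4, R6, R8, R9, giving restock_request, fragile_item, shipped, priority_ship, oversize_item.
Round 2 fires R1, R2, giving stock_available, route_local.
Round 3 fires R7, R11, giving dock_ready, pick_ticket.
Round 4 fires R5, giving payment_cleared.
Closure: {address_valid, dock_ready, fragile_item, hazmat_flag, insured, labeled, manifest_closed, oversize_item, packed, payment_cleared, pick_ticket, priority_ship, restock_request, route_local, shipped, split_shipment, stock_available, stock_low} — 18 facts.

18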